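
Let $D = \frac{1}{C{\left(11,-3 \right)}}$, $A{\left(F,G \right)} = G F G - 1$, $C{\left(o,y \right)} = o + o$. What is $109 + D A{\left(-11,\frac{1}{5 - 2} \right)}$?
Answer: $\frac{10781}{99} \approx 108.9$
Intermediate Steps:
$C{\left(o,y \right)} = 2 o$
$A{\left(F,G \right)} = -1 + F G^{2}$ ($A{\left(F,G \right)} = F G G - 1 = F G^{2} - 1 = -1 + F G^{2}$)
$D = \frac{1}{22}$ ($D = \frac{1}{2 \cdot 11} = \frac{1}{22} \approx 0.045455$)
$109 + D A{\left(-11,\frac{1}{5 - 2} \right)} = 109 + \frac{-1 - 11 \left(\frac{1}{5 - 2}\right)^{2}}{22} = 109 + \frac{-1 - 11 \left(\frac{1}{3}\right)^{2}}{22} = 109 + \frac{-1 - \frac{11}{9}}{22} = 109 + \frac{1}{22} \left(- \frac{20}{9}\right) = 109 - \frac{10}{99} = \frac{10781}{99}$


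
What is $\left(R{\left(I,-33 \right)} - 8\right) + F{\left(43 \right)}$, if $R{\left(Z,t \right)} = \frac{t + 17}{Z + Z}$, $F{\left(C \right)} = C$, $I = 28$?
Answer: $\frac{243}{7} \approx 34.714$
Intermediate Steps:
$R{\left(Z,t \right)} = \frac{17 + t}{2 Z}$
$\left(R{\left(I,-33 \right)} - 8\right) + F{\left(43 \right)} = \left(\frac{17 - 33}{2 \cdot 28} - 8\right) + 43 = \left(\frac{1}{2} \cdot \frac{1}{28} \left(-16\right) - 8\right) + 43 = \left(- \frac{2}{7} - 8\right) + 43 = - \frac{58}{7} + 43 = \frac{243}{7}$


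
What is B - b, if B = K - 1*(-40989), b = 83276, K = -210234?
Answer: -252521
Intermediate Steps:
B = -169245 (B = -210234 - 1*(-40989) = -210234 + 40989 = -169245)
B - b = -169245 - 1*83276 = -169245 - 83276 = -252521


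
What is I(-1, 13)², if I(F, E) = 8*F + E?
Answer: 25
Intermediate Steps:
I(F, E) = E + 8*F
I(-1, 13)² = (13 + 8*(-1))² = (13 - 8)² = 5² = 25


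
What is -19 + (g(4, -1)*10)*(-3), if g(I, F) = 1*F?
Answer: 11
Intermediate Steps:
g(I, F) = F
-19 + (g(4, -1)*10)*(-3) = -19 - 1*10*(-3) = -19 - 10*(-3) = -19 + 30 = 11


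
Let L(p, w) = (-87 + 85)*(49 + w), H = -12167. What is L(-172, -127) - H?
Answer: 12323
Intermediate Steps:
L(p, w) = -98 - 2*w (L(p, w) = -2*(49 + w) = -98 - 2*w)
L(-172, -127) - H = (-98 - 2*(-127)) - 1*(-12167) = (-98 + 254) + 12167 = 156 + 12167 = 12323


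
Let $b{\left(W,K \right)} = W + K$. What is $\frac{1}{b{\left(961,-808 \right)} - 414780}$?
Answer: $- \frac{1}{414627} \approx -2.4118 \cdot 10^{-6}$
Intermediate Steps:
$b{\left(W,K \right)} = K + W$
$\frac{1}{b{\left(961,-808 \right)} - 414780} = \frac{1}{\left(-808 + 961\right) - 414780} = \frac{1}{153 - 414780} = \frac{1}{-414627} = - \frac{1}{414627}$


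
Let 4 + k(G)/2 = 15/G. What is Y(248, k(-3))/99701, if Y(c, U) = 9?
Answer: 9/99701 ≈ 9.0270e-5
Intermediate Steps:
k(G) = -8 + 30/G (k(G) = -8 + 2*(15/G) = -8 + 30/G)
Y(248, k(-3))/99701 = 9/99701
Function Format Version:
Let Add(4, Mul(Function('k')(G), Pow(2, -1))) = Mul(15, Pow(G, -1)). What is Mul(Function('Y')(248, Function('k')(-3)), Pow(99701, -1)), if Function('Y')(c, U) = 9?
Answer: Rational(9, 99701) ≈ 9.0270e-5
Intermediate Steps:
Function('k')(G) = Add(-8, Mul(30, Pow(G, -1))) (Function('k')(G) = Add(-8, Mul(2, Mul(15, Pow(G, -1)))) = Add(-8, Mul(30, Pow(G, -1))))
Mul(Function('Y')(248, Function('k')(-3)), Pow(99701, -1)) = Mul(9, Pow(99701, -1)) = Mul(9, Rational(1, 99701)) = Rational(9, 99701)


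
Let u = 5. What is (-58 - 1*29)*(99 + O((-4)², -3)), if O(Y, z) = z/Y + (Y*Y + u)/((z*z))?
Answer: -177915/16 ≈ -11120.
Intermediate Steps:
O(Y, z) = z/Y + (5 + Y²)/z² (O(Y, z) = z/Y + (Y*Y + 5)/((z*z)) = z/Y + (Y² + 5)/(z²) = z/Y + (5 + Y²)/z²)
(-58 - 1*29)*(99 + O((-4)², -3)) = (-58 - 1*29)*(99 + ((-3)³ + (-4)²*(5 + ((-4)²)²))/((-4)²*(-3)²)) = (-58 - 29)*(99 + (⅑)*(-27 + 16*(5 + 16²))/16) = -87*(99 + (1/16)*(⅑)*(-27 + 16*(5 + 256))) = -87*(99 + (1/16)*(⅑)*(-27 + 16*261)) = -87*(99 + (1/16)*(⅑)*(-27 + 4176)) = -87*(99 + (1/16)*(⅑)*4149) = -87*(99 + 461/16) = -87*2045/16 = -177915/16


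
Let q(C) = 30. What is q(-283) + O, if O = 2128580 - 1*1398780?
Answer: 729830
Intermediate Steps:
O = 729800 (O = 2128580 - 1398780 = 729800)
q(-283) + O = 30 + 729800 = 729830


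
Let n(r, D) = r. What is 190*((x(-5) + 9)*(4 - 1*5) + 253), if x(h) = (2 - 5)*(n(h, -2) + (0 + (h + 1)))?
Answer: 41230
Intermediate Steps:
x(h) = -3 - 6*h (x(h) = (2 - 5)*(h + (0 + (h + 1))) = -3*(h + (0 + (1 + h))) = -3*(h + (1 + h)) = -3*(1 + 2*h) = -3 - 6*h)
190*((x(-5) + 9)*(4 - 1*5) + 253) = 190*(((-3 - 6*(-5)) + 9)*(4 - 1*5) + 253) = 190*(((-3 + 30) + 9)*(4 - 5) + 253) = 190*((27 + 9)*(-1) + 253) = 190*(36*(-1) + 253) = 190*(-36 + 253) = 190*217 = 41230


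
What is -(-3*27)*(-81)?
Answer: -6561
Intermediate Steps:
-(-3*27)*(-81) = -(-81)*(-81) = -1*6561 = -6561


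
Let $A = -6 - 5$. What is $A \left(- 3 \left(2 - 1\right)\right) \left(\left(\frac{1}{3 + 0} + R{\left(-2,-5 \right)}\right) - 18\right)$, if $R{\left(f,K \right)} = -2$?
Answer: $-649$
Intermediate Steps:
$A = -11$
$A \left(- 3 \left(2 - 1\right)\right) \left(\left(\frac{1}{3 + 0} + R{\left(-2,-5 \right)}\right) - 18\right) = - 11 \left(- 3 \left(2 - 1\right)\right) \left(\left(\frac{1}{3 + 0} - 2\right) - 18\right) = - 11 \left(\left(-3\right) 1\right) \left(\left(\frac{1}{3} - 2\right) - 18\right) = \left(-11\right) \left(-3\right) \left(\left(\frac{1}{3} - 2\right) - 18\right) = 33 \left(- \frac{5}{3} - 18\right) = 33 \left(- \frac{59}{3}\right) = -649$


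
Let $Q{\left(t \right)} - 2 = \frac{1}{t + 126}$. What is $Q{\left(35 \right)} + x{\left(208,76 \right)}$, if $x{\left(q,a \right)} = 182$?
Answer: $\frac{29625}{161} \approx 184.01$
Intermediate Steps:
$Q{\left(t \right)} = 2 + \frac{1}{126 + t}$ ($Q{\left(t \right)} = 2 + \frac{1}{t + 126} = 2 + \frac{1}{126 + t}$)
$Q{\left(35 \right)} + x{\left(208,76 \right)} = \frac{253 + 2 \cdot 35}{126 + 35} + 182 = \frac{253 + 70}{161} + 182 = \frac{1}{161} \cdot 323 + 182 = \frac{323}{161} + 182 = \frac{29625}{161}$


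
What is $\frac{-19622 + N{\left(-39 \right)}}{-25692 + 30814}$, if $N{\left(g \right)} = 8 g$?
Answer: $- \frac{9967}{2561} \approx -3.8918$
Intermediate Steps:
$\frac{-19622 + N{\left(-39 \right)}}{-25692 + 30814} = \frac{-19622 + 8 \left(-39\right)}{-25692 + 30814} = \frac{-19622 - 312}{5122} = \left(-19934\right) \frac{1}{5122} = - \frac{9967}{2561}$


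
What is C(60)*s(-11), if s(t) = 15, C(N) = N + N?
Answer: 1800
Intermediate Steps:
C(N) = 2*N
C(60)*s(-11) = (2*60)*15 = 120*15 = 1800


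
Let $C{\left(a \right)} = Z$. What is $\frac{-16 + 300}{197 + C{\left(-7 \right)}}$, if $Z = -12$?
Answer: $\frac{284}{185} \approx 1.5351$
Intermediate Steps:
$C{\left(a \right)} = -12$
$\frac{-16 + 300}{197 + C{\left(-7 \right)}} = \frac{-16 + 300}{197 - 12} = \frac{284}{185}$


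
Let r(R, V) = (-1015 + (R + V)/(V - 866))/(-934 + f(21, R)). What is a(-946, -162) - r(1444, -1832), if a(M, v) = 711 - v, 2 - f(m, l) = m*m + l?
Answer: 1105382356/1266711 ≈ 872.64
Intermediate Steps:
f(m, l) = 2 - l - m**2 (f(m, l) = 2 - (m*m + l) = 2 - (m**2 + l) = 2 - (l + m**2) = 2 + (-l - m**2) = 2 - l - m**2)
r(R, V) = (-1015 + (R + V)/(-866 + V))/(-1373 - R) (r(R, V) = (-1015 + (R + V)/(V - 866))/(-934 + (2 - R - 1*21**2)) = (-1015 + (R + V)/(-866 + V))/(-934 + (2 - R - 1*441)) = (-1015 + (R + V)/(-866 + V))/(-934 + (2 - R - 441)) = (-1015 + (R + V)/(-866 + V))/(-934 + (-439 - R)) = (-1015 + (R + V)/(-866 + V))/(-1373 - R))
a(-946, -162) - r(1444, -1832) = (711 - 1*(-162)) - (-878990 - 1*1444 + 1014*(-1832))/(-1189018 - 866*1444 + 1373*(-1832) + 1444*(-1832)) = (711 + 162) - (-878990 - 1444 - 1857648)/(-1189018 - 1250504 - 2515336 - 2645408) = 873 - (-2738082)/(-7600266) = 873 - (-1)*(-2738082)/7600266 = 873 - 1*456347/1266711 = 873 - 456347/1266711 = 1105382356/1266711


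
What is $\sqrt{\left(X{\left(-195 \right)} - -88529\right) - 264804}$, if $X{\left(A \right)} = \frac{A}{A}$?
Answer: $3 i \sqrt{19586} \approx 419.85 i$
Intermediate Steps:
$X{\left(A \right)} = 1$
$\sqrt{\left(X{\left(-195 \right)} - -88529\right) - 264804} = \sqrt{\left(1 - -88529\right) - 264804} = \sqrt{\left(1 + 88529\right) - 264804} = \sqrt{88530 - 264804} = \sqrt{-176274} = 3 i \sqrt{19586}$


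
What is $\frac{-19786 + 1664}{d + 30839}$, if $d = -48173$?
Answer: $\frac{9061}{8667} \approx 1.0455$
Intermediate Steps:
$\frac{-19786 + 1664}{d + 30839} = \frac{-19786 + 1664}{-48173 + 30839} = - \frac{18122}{-17334} = \left(-18122\right) \left(- \frac{1}{17334}\right) = \frac{9061}{8667}$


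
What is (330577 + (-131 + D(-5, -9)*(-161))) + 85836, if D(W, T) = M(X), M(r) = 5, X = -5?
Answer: 415477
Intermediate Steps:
D(W, T) = 5
(330577 + (-131 + D(-5, -9)*(-161))) + 85836 = (330577 + (-131 + 5*(-161))) + 85836 = (330577 + (-131 - 805)) + 85836 = (330577 - 936) + 85836 = 329641 + 85836 = 415477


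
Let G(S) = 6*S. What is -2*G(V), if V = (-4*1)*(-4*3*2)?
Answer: -1152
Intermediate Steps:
V = 96 (V = -(-48)*2 = -4*(-24) = 96)
-2*G(V) = -12*96 = -2*576 = -1152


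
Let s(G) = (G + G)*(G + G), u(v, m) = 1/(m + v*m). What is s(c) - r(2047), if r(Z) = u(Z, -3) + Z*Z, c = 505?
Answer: -19477149695/6144 ≈ -3.1701e+6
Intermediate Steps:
u(v, m) = 1/(m + m*v)
s(G) = 4*G**2 (s(G) = (2*G)*(2*G) = 4*G**2)
r(Z) = Z**2 - 1/(3*(1 + Z)) (r(Z) = 1/((-3)*(1 + Z)) + Z*Z = -1/(3*(1 + Z)) + Z**2 = Z**2 - 1/(3*(1 + Z)))
s(c) - r(2047) = 4*505**2 - (-1 + 3*2047**2*(1 + 2047))/(3*(1 + 2047)) = 4*255025 - (-1 + 3*4190209*2048)/(3*2048) = 1020100 - (-1 + 25744644096)/(3*2048) = 1020100 - 25744644095/(3*2048) = 1020100 - 1*25744644095/6144 = 1020100 - 25744644095/6144 = -19477149695/6144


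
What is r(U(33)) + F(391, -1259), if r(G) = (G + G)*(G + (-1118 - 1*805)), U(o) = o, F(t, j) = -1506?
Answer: -126246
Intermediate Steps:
r(G) = 2*G*(-1923 + G) (r(G) = (2*G)*(G + (-1118 - 805)) = (2*G)*(G - 1923) = (2*G)*(-1923 + G) = 2*G*(-1923 + G))
r(U(33)) + F(391, -1259) = 2*33*(-1923 + 33) - 1506 = 2*33*(-1890) - 1506 = -124740 - 1506 = -126246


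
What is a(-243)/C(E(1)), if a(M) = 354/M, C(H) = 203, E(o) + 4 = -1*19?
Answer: -118/16443 ≈ -0.0071763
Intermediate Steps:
E(o) = -23 (E(o) = -4 - 1*19 = -4 - 19 = -23)
a(-243)/C(E(1)) = (354/(-243))/203 = (354*(-1/243))*(1/203) = -118/81*1/203 = -118/16443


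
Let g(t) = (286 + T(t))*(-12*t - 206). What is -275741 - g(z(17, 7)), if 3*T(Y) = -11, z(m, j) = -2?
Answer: -673069/3 ≈ -2.2436e+5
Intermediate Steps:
T(Y) = -11/3 (T(Y) = (1/3)*(-11) = -11/3)
g(t) = -174482/3 - 3388*t (g(t) = (286 - 11/3)*(-12*t - 206) = 847*(-206 - 12*t)/3 = -174482/3 - 3388*t)
-275741 - g(z(17, 7)) = -275741 - (-174482/3 - 3388*(-2)) = -275741 - (-174482/3 + 6776) = -275741 - 1*(-154154/3) = -275741 + 154154/3 = -673069/3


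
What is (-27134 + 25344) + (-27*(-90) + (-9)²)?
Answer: 721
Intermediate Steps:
(-27134 + 25344) + (-27*(-90) + (-9)²) = -1790 + (2430 + 81) = -1790 + 2511 = 721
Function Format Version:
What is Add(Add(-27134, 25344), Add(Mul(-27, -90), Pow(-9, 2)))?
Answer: 721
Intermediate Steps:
Add(Add(-27134, 25344), Add(Mul(-27, -90), Pow(-9, 2))) = Add(-1790, Add(2430, 81)) = Add(-1790, 2511) = 721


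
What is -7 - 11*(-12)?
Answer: 125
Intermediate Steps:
-7 - 11*(-12) = -7 + 132 = 125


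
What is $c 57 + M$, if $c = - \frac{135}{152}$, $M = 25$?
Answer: $- \frac{205}{8} \approx -25.625$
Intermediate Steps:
$c = - \frac{135}{152}$ ($c = \left(-135\right) \frac{1}{152} = - \frac{135}{152} \approx -0.88816$)
$c 57 + M = \left(- \frac{135}{152}\right) 57 + 25 = - \frac{405}{8} + 25 = - \frac{205}{8}$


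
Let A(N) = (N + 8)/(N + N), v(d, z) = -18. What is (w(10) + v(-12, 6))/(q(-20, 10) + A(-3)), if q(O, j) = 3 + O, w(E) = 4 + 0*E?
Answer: 84/107 ≈ 0.78505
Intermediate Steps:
w(E) = 4 (w(E) = 4 + 0 = 4)
A(N) = (8 + N)/(2*N) (A(N) = (8 + N)/((2*N)) = (8 + N)*(1/(2*N)) = (8 + N)/(2*N))
(w(10) + v(-12, 6))/(q(-20, 10) + A(-3)) = (4 - 18)/((3 - 20) + (½)*(8 - 3)/(-3)) = -14/(-17 + (½)*(-⅓)*5) = -14/(-17 - ⅚) = -14/(-107/6) = -14*(-6/107) = 84/107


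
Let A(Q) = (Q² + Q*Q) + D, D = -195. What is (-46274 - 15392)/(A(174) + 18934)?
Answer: -61666/79291 ≈ -0.77772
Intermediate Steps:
A(Q) = -195 + 2*Q² (A(Q) = (Q² + Q*Q) - 195 = (Q² + Q²) - 195 = 2*Q² - 195 = -195 + 2*Q²)
(-46274 - 15392)/(A(174) + 18934) = (-46274 - 15392)/((-195 + 2*174²) + 18934) = -61666/((-195 + 2*30276) + 18934) = -61666/((-195 + 60552) + 18934) = -61666/(60357 + 18934) = -61666/79291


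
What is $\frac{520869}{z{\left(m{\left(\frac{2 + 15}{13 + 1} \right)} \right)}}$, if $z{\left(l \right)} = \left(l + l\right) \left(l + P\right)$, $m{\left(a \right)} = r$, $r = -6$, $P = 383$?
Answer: $- \frac{5987}{52} \approx -115.13$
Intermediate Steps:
$m{\left(a \right)} = -6$
$z{\left(l \right)} = 2 l \left(383 + l\right)$ ($z{\left(l \right)} = \left(l + l\right) \left(l + 383\right) = 2 l \left(383 + l\right)$)
$\frac{520869}{z{\left(m{\left(\frac{2 + 15}{13 + 1} \right)} \right)}} = \frac{520869}{2 \left(-6\right) \left(383 - 6\right)} = \frac{520869}{2 \left(-6\right) 377} = \frac{520869}{-4524} = 520869 \left(- \frac{1}{4524}\right) = - \frac{5987}{52}$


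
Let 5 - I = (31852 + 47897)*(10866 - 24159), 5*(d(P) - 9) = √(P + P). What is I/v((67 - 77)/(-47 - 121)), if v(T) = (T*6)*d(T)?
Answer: 5610067520904/17009 - 14841448468*√210/85045 ≈ 3.2730e+8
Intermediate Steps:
d(P) = 9 + √2*√P/5 (d(P) = 9 + √(P + P)/5 = 9 + √(2*P)/5 = 9 + (√2*√P)/5 = 9 + √2*√P/5)
I = 1060103462 (I = 5 - (31852 + 47897)*(10866 - 24159) = 5 - 79749*(-13293) = 5 - 1*(-1060103457) = 5 + 1060103457 = 1060103462)
v(T) = 6*T*(9 + √2*√T/5) (v(T) = (T*6)*(9 + √2*√T/5) = (6*T)*(9 + √2*√T/5) = 6*T*(9 + √2*√T/5))
I/v((67 - 77)/(-47 - 121)) = 1060103462/((6*((67 - 77)/(-47 - 121))*(45 + √2*√((67 - 77)/(-47 - 121)))/5)) = 1060103462/((6*(-10/(-168))*(45 + √2*√(-10/(-168)))/5)) = 1060103462/((6*(-10*(-1/168))*(45 + √2*√(-10*(-1/168)))/5)) = 1060103462/(((6/5)*(5/84)*(45 + √2*√(5/84)))) = 1060103462/(((6/5)*(5/84)*(45 + √2*(√105/42)))) = 1060103462/(((6/5)*(5/84)*(45 + √210/42))) = 1060103462/(45/14 + √210/588)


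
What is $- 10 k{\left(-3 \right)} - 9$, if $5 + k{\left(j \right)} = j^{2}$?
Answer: $-49$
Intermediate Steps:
$k{\left(j \right)} = -5 + j^{2}$
$- 10 k{\left(-3 \right)} - 9 = - 10 \left(-5 + \left(-3\right)^{2}\right) - 9 = - 10 \left(-5 + 9\right) - 9 = \left(-10\right) 4 - 9 = -40 - 9 = -49$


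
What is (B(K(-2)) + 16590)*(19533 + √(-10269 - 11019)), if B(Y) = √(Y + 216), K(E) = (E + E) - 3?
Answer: (16590 + √209)*(19533 + 2*I*√5322) ≈ 3.2434e+8 + 2.4227e+6*I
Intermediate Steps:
K(E) = -3 + 2*E (K(E) = 2*E - 3 = -3 + 2*E)
B(Y) = √(216 + Y)
(B(K(-2)) + 16590)*(19533 + √(-10269 - 11019)) = (√(216 + (-3 + 2*(-2))) + 16590)*(19533 + √(-10269 - 11019)) = (√(216 + (-3 - 4)) + 16590)*(19533 + √(-21288)) = (√(216 - 7) + 16590)*(19533 + 2*I*√5322) = (√209 + 16590)*(19533 + 2*I*√5322) = (16590 + √209)*(19533 + 2*I*√5322)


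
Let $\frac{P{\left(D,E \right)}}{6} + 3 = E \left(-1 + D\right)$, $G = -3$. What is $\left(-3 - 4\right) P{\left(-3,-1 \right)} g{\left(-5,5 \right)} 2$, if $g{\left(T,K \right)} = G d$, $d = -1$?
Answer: $-252$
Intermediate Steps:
$P{\left(D,E \right)} = -18 + 6 E \left(-1 + D\right)$
$g{\left(T,K \right)} = 3$ ($g{\left(T,K \right)} = \left(-3\right) \left(-1\right) = 3$)
$\left(-3 - 4\right) P{\left(-3,-1 \right)} g{\left(-5,5 \right)} 2 = \left(-3 - 4\right) \left(-18 - -6 + 6 \left(-3\right) \left(-1\right)\right) 3 \cdot 2 = - 7 \left(-18 + 6 + 18\right) 3 \cdot 2 = \left(-7\right) 6 \cdot 3 \cdot 2 = \left(-42\right) 3 \cdot 2 = \left(-126\right) 2 = -252$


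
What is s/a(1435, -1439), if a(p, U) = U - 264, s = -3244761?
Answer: 249597/131 ≈ 1905.3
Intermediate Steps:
a(p, U) = -264 + U
s/a(1435, -1439) = -3244761/(-264 - 1439) = -3244761/(-1703) = -3244761*(-1/1703) = 249597/131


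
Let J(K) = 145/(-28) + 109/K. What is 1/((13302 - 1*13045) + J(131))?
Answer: 3668/926733 ≈ 0.0039580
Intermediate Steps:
J(K) = -145/28 + 109/K (J(K) = 145*(-1/28) + 109/K = -145/28 + 109/K)
1/((13302 - 1*13045) + J(131)) = 1/((13302 - 1*13045) + (-145/28 + 109/131)) = 1/((13302 - 13045) + (-145/28 + 109*(1/131))) = 1/(257 + (-145/28 + 109/131)) = 1/(257 - 15943/3668) = 1/(926733/3668) = 3668/926733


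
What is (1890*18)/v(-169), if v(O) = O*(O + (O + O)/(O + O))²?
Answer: -135/18928 ≈ -0.0071323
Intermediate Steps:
v(O) = O*(1 + O)² (v(O) = O*(O + (2*O)/((2*O)))² = O*(O + (2*O)*(1/(2*O)))² = O*(O + 1)² = O*(1 + O)²)
(1890*18)/v(-169) = (1890*18)/((-169*(1 - 169)²)) = 34020/((-169*(-168)²)) = 34020/((-169*28224)) = 34020/(-4769856) = 34020*(-1/4769856) = -135/18928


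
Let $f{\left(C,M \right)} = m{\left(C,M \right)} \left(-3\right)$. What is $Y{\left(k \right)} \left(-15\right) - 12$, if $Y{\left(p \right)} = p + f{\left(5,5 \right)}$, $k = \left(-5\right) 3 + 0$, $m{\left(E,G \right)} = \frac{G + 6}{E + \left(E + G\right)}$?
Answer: $246$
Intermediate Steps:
$m{\left(E,G \right)} = \frac{6 + G}{G + 2 E}$
$k = -15$ ($k = -15 + 0 = -15$)
$f{\left(C,M \right)} = - \frac{3 \left(6 + M\right)}{M + 2 C}$ ($f{\left(C,M \right)} = \frac{6 + M}{M + 2 C} \left(-3\right) = - \frac{3 \left(6 + M\right)}{M + 2 C}$)
$Y{\left(p \right)} = - \frac{11}{5} + p$ ($Y{\left(p \right)} = p + \frac{3 \left(-6 - 5\right)}{5 + 2 \cdot 5} = p + \frac{3 \left(-6 - 5\right)}{5 + 10} = p + 3 \cdot \frac{1}{15} \left(-11\right) = p - \frac{11}{5} = - \frac{11}{5} + p$)
$Y{\left(k \right)} \left(-15\right) - 12 = \left(- \frac{11}{5} - 15\right) \left(-15\right) - 12 = \left(- \frac{86}{5}\right) \left(-15\right) - 12 = 258 - 12 = 246$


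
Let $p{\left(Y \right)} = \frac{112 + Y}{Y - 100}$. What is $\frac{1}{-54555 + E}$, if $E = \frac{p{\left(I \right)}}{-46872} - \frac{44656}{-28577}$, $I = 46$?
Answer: $- \frac{36165450888}{1972949656804393} \approx -1.8331 \cdot 10^{-5}$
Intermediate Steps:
$p{\left(Y \right)} = \frac{112 + Y}{-100 + Y}$
$E = \frac{56516390447}{36165450888}$ ($E = \frac{\frac{1}{-100 + 46} \left(112 + 46\right)}{-46872} - \frac{44656}{-28577} = \frac{1}{-54} \cdot 158 \left(- \frac{1}{46872}\right) - - \frac{44656}{28577} = \left(- \frac{1}{54}\right) 158 \left(- \frac{1}{46872}\right) + \frac{44656}{28577} = \left(- \frac{79}{27}\right) \left(- \frac{1}{46872}\right) + \frac{44656}{28577} = \frac{79}{1265544} + \frac{44656}{28577} = \frac{56516390447}{36165450888} \approx 1.5627$)
$\frac{1}{-54555 + E} = \frac{1}{-54555 + \frac{56516390447}{36165450888}} = \frac{1}{- \frac{1972949656804393}{36165450888}} = - \frac{36165450888}{1972949656804393}$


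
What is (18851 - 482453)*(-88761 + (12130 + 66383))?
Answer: 4750993296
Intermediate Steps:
(18851 - 482453)*(-88761 + (12130 + 66383)) = -463602*(-88761 + 78513) = -463602*(-10248) = 4750993296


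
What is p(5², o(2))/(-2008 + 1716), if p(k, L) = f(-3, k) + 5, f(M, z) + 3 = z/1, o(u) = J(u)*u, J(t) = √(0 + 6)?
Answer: -27/292 ≈ -0.092466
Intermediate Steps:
J(t) = √6
o(u) = u*√6 (o(u) = √6*u = u*√6)
f(M, z) = -3 + z (f(M, z) = -3 + z/1 = -3 + z*1 = -3 + z)
p(k, L) = 2 + k (p(k, L) = (-3 + k) + 5 = 2 + k)
p(5², o(2))/(-2008 + 1716) = (2 + 5²)/(-2008 + 1716) = (2 + 25)/(-292) = 27*(-1/292) = -27/292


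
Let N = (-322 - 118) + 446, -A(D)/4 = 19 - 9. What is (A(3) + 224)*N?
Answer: 1104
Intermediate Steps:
A(D) = -40 (A(D) = -4*(19 - 9) = -4*10 = -40)
N = 6 (N = -440 + 446 = 6)
(A(3) + 224)*N = (-40 + 224)*6 = 184*6 = 1104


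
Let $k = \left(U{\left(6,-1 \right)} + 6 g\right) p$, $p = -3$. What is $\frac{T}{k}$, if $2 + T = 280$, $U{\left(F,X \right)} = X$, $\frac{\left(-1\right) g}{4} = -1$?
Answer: $- \frac{278}{69} \approx -4.029$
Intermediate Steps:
$g = 4$ ($g = \left(-4\right) \left(-1\right) = 4$)
$T = 278$ ($T = -2 + 280 = 278$)
$k = -69$ ($k = \left(-1 + 6 \cdot 4\right) \left(-3\right) = \left(-1 + 24\right) \left(-3\right) = 23 \left(-3\right) = -69$)
$\frac{T}{k} = \frac{278}{-69} = 278 \left(- \frac{1}{69}\right) = - \frac{278}{69}$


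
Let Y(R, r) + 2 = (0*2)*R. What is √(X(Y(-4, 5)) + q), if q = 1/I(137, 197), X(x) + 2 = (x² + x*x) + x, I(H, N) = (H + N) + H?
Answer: √887835/471 ≈ 2.0005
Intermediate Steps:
I(H, N) = N + 2*H
Y(R, r) = -2 (Y(R, r) = -2 + (0*2)*R = -2 + 0*R = -2 + 0 = -2)
X(x) = -2 + x + 2*x² (X(x) = -2 + ((x² + x*x) + x) = -2 + ((x² + x²) + x) = -2 + (2*x² + x) = -2 + (x + 2*x²) = -2 + x + 2*x²)
q = 1/471 (q = 1/(197 + 2*137) = 1/(197 + 274) = 1/471 ≈ 0.0021231)
√(X(Y(-4, 5)) + q) = √((-2 - 2 + 2*(-2)²) + 1/471) = √((-2 - 2 + 2*4) + 1/471) = √((-2 - 2 + 8) + 1/471) = √(4 + 1/471) = √(1885/471) = √887835/471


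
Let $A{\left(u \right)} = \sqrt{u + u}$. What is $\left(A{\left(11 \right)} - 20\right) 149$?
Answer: $-2980 + 149 \sqrt{22} \approx -2281.1$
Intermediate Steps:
$A{\left(u \right)} = \sqrt{2} \sqrt{u}$ ($A{\left(u \right)} = \sqrt{2 u} = \sqrt{2} \sqrt{u}$)
$\left(A{\left(11 \right)} - 20\right) 149 = \left(\sqrt{2} \sqrt{11} - 20\right) 149 = \left(\sqrt{22} + \left(-44 + 24\right)\right) 149 = \left(\sqrt{22} - 20\right) 149 = \left(-20 + \sqrt{22}\right) 149 = -2980 + 149 \sqrt{22}$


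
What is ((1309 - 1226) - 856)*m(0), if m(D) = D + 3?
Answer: -2319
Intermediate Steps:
m(D) = 3 + D
((1309 - 1226) - 856)*m(0) = ((1309 - 1226) - 856)*(3 + 0) = (83 - 856)*3 = -773*3 = -2319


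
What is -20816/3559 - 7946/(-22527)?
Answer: -440642218/80173593 ≈ -5.4961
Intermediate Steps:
-20816/3559 - 7946/(-22527) = -20816*1/3559 - 7946*(-1/22527) = -20816/3559 + 7946/22527 = -440642218/80173593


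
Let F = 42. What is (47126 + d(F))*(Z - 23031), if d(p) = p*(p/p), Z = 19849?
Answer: -150088576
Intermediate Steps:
d(p) = p (d(p) = p*1 = p)
(47126 + d(F))*(Z - 23031) = (47126 + 42)*(19849 - 23031) = 47168*(-3182) = -150088576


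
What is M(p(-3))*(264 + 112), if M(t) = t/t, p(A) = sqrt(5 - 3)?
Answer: 376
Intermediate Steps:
p(A) = sqrt(2)
M(t) = 1
M(p(-3))*(264 + 112) = 1*(264 + 112) = 1*376 = 376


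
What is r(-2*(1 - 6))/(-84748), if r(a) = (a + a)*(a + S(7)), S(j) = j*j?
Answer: -295/21187 ≈ -0.013924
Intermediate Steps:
S(j) = j²
r(a) = 2*a*(49 + a) (r(a) = (a + a)*(a + 7²) = (2*a)*(a + 49) = (2*a)*(49 + a) = 2*a*(49 + a))
r(-2*(1 - 6))/(-84748) = (2*(-2*(1 - 6))*(49 - 2*(1 - 6)))/(-84748) = (2*(-2*(-5))*(49 - 2*(-5)))*(-1/84748) = (2*10*(49 + 10))*(-1/84748) = (2*10*59)*(-1/84748) = 1180*(-1/84748) = -295/21187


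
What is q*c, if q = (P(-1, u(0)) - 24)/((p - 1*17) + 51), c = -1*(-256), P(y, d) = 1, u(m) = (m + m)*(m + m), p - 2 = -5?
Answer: -5888/31 ≈ -189.94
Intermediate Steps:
p = -3 (p = 2 - 5 = -3)
u(m) = 4*m² (u(m) = (2*m)*(2*m) = 4*m²)
c = 256
q = -23/31 (q = (1 - 24)/((-3 - 1*17) + 51) = -23/((-3 - 17) + 51) = -23/(-20 + 51) = -23/31 ≈ -0.74194)
q*c = -23/31*256 = -5888/31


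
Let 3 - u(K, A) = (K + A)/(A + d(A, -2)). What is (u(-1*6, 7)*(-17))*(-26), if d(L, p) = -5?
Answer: 1105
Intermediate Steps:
u(K, A) = 3 - (A + K)/(-5 + A) (u(K, A) = 3 - (K + A)/(A - 5) = 3 - (A + K)/(-5 + A))
(u(-1*6, 7)*(-17))*(-26) = (((-15 - (-1)*6 + 2*7)/(-5 + 7))*(-17))*(-26) = (((-15 - 1*(-6) + 14)/2)*(-17))*(-26) = (((-15 + 6 + 14)/2)*(-17))*(-26) = (((1/2)*5)*(-17))*(-26) = ((5/2)*(-17))*(-26) = -85/2*(-26) = 1105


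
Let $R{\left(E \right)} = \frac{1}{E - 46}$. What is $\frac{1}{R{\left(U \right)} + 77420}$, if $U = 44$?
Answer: $\frac{2}{154839} \approx 1.2917 \cdot 10^{-5}$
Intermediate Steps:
$R{\left(E \right)} = \frac{1}{-46 + E}$
$\frac{1}{R{\left(U \right)} + 77420} = \frac{1}{\frac{1}{-46 + 44} + 77420} = \frac{1}{\frac{1}{-2} + 77420} = \frac{1}{- \frac{1}{2} + 77420} = \frac{1}{\frac{154839}{2}} = \frac{2}{154839}$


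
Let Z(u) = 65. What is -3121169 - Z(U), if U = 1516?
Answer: -3121234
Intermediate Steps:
-3121169 - Z(U) = -3121169 - 1*65 = -3121169 - 65 = -3121234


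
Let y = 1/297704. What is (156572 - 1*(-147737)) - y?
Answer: 90594006535/297704 ≈ 3.0431e+5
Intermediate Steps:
y = 1/297704 ≈ 3.3590e-6
(156572 - 1*(-147737)) - y = (156572 - 1*(-147737)) - 1*1/297704 = (156572 + 147737) - 1/297704 = 304309 - 1/297704 = 90594006535/297704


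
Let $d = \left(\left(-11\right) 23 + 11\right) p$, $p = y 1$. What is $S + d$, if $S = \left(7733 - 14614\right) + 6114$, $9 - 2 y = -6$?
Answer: $-2582$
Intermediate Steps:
$y = \frac{15}{2}$ ($y = \frac{9}{2} - -3 = \frac{9}{2} + 3 = \frac{15}{2} \approx 7.5$)
$p = \frac{15}{2}$ ($p = \frac{15}{2} \cdot 1 = \frac{15}{2} \approx 7.5$)
$S = -767$ ($S = -6881 + 6114 = -767$)
$d = -1815$ ($d = \left(\left(-11\right) 23 + 11\right) \frac{15}{2} = \left(-253 + 11\right) \frac{15}{2} = \left(-242\right) \frac{15}{2} = -1815$)
$S + d = -767 - 1815 = -2582$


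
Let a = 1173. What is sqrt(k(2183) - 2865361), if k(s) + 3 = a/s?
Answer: I*sqrt(13654858062337)/2183 ≈ 1692.7*I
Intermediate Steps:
k(s) = -3 + 1173/s
sqrt(k(2183) - 2865361) = sqrt((-3 + 1173/2183) - 2865361) = sqrt(-5376/2183 - 2865361) = sqrt(-6255088439/2183) = I*sqrt(13654858062337)/2183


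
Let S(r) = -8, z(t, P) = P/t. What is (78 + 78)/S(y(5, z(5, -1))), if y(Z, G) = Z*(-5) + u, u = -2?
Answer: -39/2 ≈ -19.500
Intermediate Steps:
y(Z, G) = -2 - 5*Z (y(Z, G) = Z*(-5) - 2 = -5*Z - 2 = -2 - 5*Z)
(78 + 78)/S(y(5, z(5, -1))) = (78 + 78)/(-8) = 156*(-⅛) = -39/2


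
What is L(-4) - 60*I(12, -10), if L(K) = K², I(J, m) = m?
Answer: 616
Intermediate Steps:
L(-4) - 60*I(12, -10) = (-4)² - 60*(-10) = 16 + 600 = 616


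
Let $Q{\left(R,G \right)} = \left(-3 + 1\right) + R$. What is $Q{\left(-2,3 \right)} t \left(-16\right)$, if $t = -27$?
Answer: $-1728$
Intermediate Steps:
$Q{\left(R,G \right)} = -2 + R$
$Q{\left(-2,3 \right)} t \left(-16\right) = \left(-2 - 2\right) \left(-27\right) \left(-16\right) = \left(-4\right) \left(-27\right) \left(-16\right) = 108 \left(-16\right) = -1728$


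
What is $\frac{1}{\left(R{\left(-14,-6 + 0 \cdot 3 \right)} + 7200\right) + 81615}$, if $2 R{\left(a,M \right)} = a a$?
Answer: $\frac{1}{88913} \approx 1.1247 \cdot 10^{-5}$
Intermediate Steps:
$R{\left(a,M \right)} = \frac{a^{2}}{2}$ ($R{\left(a,M \right)} = \frac{a a}{2} = \frac{a^{2}}{2}$)
$\frac{1}{\left(R{\left(-14,-6 + 0 \cdot 3 \right)} + 7200\right) + 81615} = \frac{1}{\left(\frac{\left(-14\right)^{2}}{2} + 7200\right) + 81615} = \frac{1}{\left(\frac{1}{2} \cdot 196 + 7200\right) + 81615} = \frac{1}{\left(98 + 7200\right) + 81615} = \frac{1}{7298 + 81615} = \frac{1}{88913}$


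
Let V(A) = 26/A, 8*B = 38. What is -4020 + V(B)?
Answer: -76276/19 ≈ -4014.5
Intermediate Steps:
B = 19/4 (B = (⅛)*38 = 19/4 ≈ 4.7500)
-4020 + V(B) = -4020 + 26/(19/4) = -4020 + 26*(4/19) = -4020 + 104/19 = -76276/19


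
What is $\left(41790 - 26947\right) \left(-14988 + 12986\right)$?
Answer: $-29715686$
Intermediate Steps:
$\left(41790 - 26947\right) \left(-14988 + 12986\right) = 14843 \left(-2002\right) = -29715686$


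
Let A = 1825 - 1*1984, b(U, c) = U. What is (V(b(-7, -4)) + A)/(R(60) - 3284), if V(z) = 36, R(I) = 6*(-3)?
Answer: 123/3302 ≈ 0.037250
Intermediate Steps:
R(I) = -18
A = -159 (A = 1825 - 1984 = -159)
(V(b(-7, -4)) + A)/(R(60) - 3284) = (36 - 159)/(-18 - 3284) = -123/(-3302) = -123*(-1/3302) = 123/3302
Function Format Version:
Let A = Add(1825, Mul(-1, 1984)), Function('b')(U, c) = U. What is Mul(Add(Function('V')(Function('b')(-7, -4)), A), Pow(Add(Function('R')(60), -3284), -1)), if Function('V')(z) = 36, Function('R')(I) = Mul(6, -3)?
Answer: Rational(123, 3302) ≈ 0.037250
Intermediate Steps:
Function('R')(I) = -18
A = -159 (A = Add(1825, -1984) = -159)
Mul(Add(Function('V')(Function('b')(-7, -4)), A), Pow(Add(Function('R')(60), -3284), -1)) = Mul(Add(36, -159), Pow(Add(-18, -3284), -1)) = Mul(-123, Pow(-3302, -1)) = Mul(-123, Rational(-1, 3302)) = Rational(123, 3302)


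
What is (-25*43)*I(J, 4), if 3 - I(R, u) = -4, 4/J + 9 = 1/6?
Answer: -7525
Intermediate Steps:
J = -24/53 (J = 4/(-9 + 1/6) = 4/(-9 + ⅙) = 4/(-53/6) = 4*(-6/53) = -24/53 ≈ -0.45283)
I(R, u) = 7 (I(R, u) = 3 - 1*(-4) = 3 + 4 = 7)
(-25*43)*I(J, 4) = -25*43*7 = -1075*7 = -7525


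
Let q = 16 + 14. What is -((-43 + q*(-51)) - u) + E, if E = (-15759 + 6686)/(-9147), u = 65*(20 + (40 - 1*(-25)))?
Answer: 64934479/9147 ≈ 7099.0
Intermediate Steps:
q = 30
u = 5525 (u = 65*(20 + (40 + 25)) = 65*(20 + 65) = 65*85 = 5525)
E = 9073/9147 (E = -9073*(-1/9147) = 9073/9147 ≈ 0.99191)
-((-43 + q*(-51)) - u) + E = -((-43 + 30*(-51)) - 1*5525) + 9073/9147 = -((-43 - 1530) - 5525) + 9073/9147 = -(-1573 - 5525) + 9073/9147 = -1*(-7098) + 9073/9147 = 7098 + 9073/9147 = 64934479/9147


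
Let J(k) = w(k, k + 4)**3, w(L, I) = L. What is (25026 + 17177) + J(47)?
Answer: 146026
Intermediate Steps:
J(k) = k**3
(25026 + 17177) + J(47) = (25026 + 17177) + 47**3 = 42203 + 103823 = 146026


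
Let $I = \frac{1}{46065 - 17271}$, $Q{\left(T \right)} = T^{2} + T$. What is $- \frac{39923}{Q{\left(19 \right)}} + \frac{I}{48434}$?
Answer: $- \frac{3479809936108}{33121954155} \approx -105.06$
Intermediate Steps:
$Q{\left(T \right)} = T + T^{2}$
$I = \frac{1}{28794} \approx 3.4729 \cdot 10^{-5}$
$- \frac{39923}{Q{\left(19 \right)}} + \frac{I}{48434} = - \frac{39923}{19 \left(1 + 19\right)} + \frac{1}{28794 \cdot 48434} = - \frac{39923}{19 \cdot 20} + \frac{1}{28794} \cdot \frac{1}{48434} = - \frac{39923}{380} + \frac{1}{1394608596} = - \frac{3479809936108}{33121954155}$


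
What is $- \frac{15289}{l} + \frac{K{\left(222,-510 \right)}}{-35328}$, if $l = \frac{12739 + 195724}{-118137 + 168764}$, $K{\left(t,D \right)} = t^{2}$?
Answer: $- \frac{2279618739173}{613715072} \approx -3714.5$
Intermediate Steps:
$l = \frac{208463}{50627} \approx 4.1176$
$- \frac{15289}{l} + \frac{K{\left(222,-510 \right)}}{-35328} = - \frac{15289}{\frac{208463}{50627}} + \frac{222^{2}}{-35328} = \left(-15289\right) \frac{50627}{208463} + 49284 \left(- \frac{1}{35328}\right) = - \frac{774036203}{208463} - \frac{4107}{2944} = - \frac{2279618739173}{613715072}$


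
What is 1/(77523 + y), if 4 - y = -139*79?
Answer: 1/88508 ≈ 1.1298e-5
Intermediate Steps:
y = 10985 (y = 4 - (-139)*79 = 4 - 1*(-10981) = 4 + 10981 = 10985)
1/(77523 + y) = 1/(77523 + 10985) = 1/88508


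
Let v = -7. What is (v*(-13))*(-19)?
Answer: -1729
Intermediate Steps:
(v*(-13))*(-19) = -7*(-13)*(-19) = 91*(-19) = -1729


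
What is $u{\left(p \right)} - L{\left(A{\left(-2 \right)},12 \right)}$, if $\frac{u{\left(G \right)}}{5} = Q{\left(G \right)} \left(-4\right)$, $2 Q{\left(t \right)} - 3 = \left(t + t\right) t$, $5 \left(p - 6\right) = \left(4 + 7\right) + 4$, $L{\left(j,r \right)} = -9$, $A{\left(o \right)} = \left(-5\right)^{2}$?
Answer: $-1641$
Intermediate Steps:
$A{\left(o \right)} = 25$
$p = 9$ ($p = 6 + \frac{\left(4 + 7\right) + 4}{5} = 6 + \frac{11 + 4}{5} = 6 + \frac{1}{5} \cdot 15 = 6 + 3 = 9$)
$Q{\left(t \right)} = \frac{3}{2} + t^{2}$ ($Q{\left(t \right)} = \frac{3}{2} + \frac{\left(t + t\right) t}{2} = \frac{3}{2} + \frac{2 t t}{2} = \frac{3}{2} + \frac{2 t^{2}}{2} = \frac{3}{2} + t^{2}$)
$u{\left(G \right)} = -30 - 20 G^{2}$ ($u{\left(G \right)} = 5 \left(\frac{3}{2} + G^{2}\right) \left(-4\right) = 5 \left(-6 - 4 G^{2}\right) = -30 - 20 G^{2}$)
$u{\left(p \right)} - L{\left(A{\left(-2 \right)},12 \right)} = \left(-30 - 20 \cdot 9^{2}\right) - -9 = \left(-30 - 1620\right) + 9 = -1650 + 9 = -1641$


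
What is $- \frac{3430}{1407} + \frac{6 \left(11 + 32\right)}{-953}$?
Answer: $- \frac{518828}{191553} \approx -2.7085$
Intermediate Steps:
$- \frac{3430}{1407} + \frac{6 \left(11 + 32\right)}{-953} = \left(-3430\right) \frac{1}{1407} + 6 \cdot 43 \left(- \frac{1}{953}\right) = - \frac{490}{201} + 258 \left(- \frac{1}{953}\right) = - \frac{490}{201} - \frac{258}{953} = - \frac{518828}{191553}$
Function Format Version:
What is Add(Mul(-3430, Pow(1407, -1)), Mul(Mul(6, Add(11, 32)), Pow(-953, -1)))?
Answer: Rational(-518828, 191553) ≈ -2.7085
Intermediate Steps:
Add(Mul(-3430, Pow(1407, -1)), Mul(Mul(6, Add(11, 32)), Pow(-953, -1))) = Add(Mul(-3430, Rational(1, 1407)), Mul(Mul(6, 43), Rational(-1, 953))) = Add(Rational(-490, 201), Mul(258, Rational(-1, 953))) = Add(Rational(-490, 201), Rational(-258, 953)) = Rational(-518828, 191553)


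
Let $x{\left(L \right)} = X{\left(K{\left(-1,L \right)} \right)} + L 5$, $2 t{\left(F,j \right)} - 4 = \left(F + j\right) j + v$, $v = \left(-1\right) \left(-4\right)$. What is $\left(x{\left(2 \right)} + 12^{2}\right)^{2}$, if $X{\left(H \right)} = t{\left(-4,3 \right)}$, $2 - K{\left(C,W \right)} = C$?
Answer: $\frac{97969}{4} \approx 24492.0$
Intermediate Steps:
$v = 4$
$t{\left(F,j \right)} = 4 + \frac{j \left(F + j\right)}{2}$ ($t{\left(F,j \right)} = 2 + \frac{\left(F + j\right) j + 4}{2} = 2 + \frac{j \left(F + j\right) + 4}{2} = 2 + \frac{4 + j \left(F + j\right)}{2} = 2 + \left(2 + \frac{j \left(F + j\right)}{2}\right) = 4 + \frac{j \left(F + j\right)}{2}$)
$K{\left(C,W \right)} = 2 - C$
$X{\left(H \right)} = \frac{5}{2}$ ($X{\left(H \right)} = 4 + \frac{3^{2}}{2} + \frac{1}{2} \left(-4\right) 3 = 4 + \frac{1}{2} \cdot 9 - 6 = 4 + \frac{9}{2} - 6 = \frac{5}{2}$)
$x{\left(L \right)} = \frac{5}{2} + 5 L$ ($x{\left(L \right)} = \frac{5}{2} + L 5 = \frac{5}{2} + 5 L$)
$\left(x{\left(2 \right)} + 12^{2}\right)^{2} = \left(\left(\frac{5}{2} + 5 \cdot 2\right) + 12^{2}\right)^{2} = \left(\left(\frac{5}{2} + 10\right) + 144\right)^{2} = \left(\frac{25}{2} + 144\right)^{2} = \left(\frac{313}{2}\right)^{2} = \frac{97969}{4}$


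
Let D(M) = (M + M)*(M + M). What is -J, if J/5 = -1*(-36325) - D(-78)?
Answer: -59945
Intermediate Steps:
D(M) = 4*M**2 (D(M) = (2*M)*(2*M) = 4*M**2)
J = 59945 (J = 5*(-1*(-36325) - 4*(-78)**2) = 5*(36325 - 4*6084) = 5*(36325 - 1*24336) = 5*(36325 - 24336) = 5*11989 = 59945)
-J = -1*59945 = -59945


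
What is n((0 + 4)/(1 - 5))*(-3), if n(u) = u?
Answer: 3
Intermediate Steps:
n((0 + 4)/(1 - 5))*(-3) = ((0 + 4)/(1 - 5))*(-3) = (4/(-4))*(-3) = (4*(-1/4))*(-3) = -1*(-3) = 3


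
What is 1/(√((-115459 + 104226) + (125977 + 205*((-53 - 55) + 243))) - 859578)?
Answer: -286526/246291398555 - √142419/738874195665 ≈ -1.1639e-6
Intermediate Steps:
1/(√((-115459 + 104226) + (125977 + 205*((-53 - 55) + 243))) - 859578) = 1/(√(-11233 + (125977 + 205*(-108 + 243))) - 859578) = 1/(√(-11233 + (125977 + 205*135)) - 859578) = 1/(√(-11233 + (125977 + 27675)) - 859578) = 1/(√(-11233 + 153652) - 859578) = 1/(√142419 - 859578) = 1/(-859578 + √142419)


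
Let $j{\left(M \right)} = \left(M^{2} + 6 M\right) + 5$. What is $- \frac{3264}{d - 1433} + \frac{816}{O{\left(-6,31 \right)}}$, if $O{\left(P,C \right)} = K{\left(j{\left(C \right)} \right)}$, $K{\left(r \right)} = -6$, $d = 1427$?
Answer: $408$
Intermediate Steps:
$j{\left(M \right)} = 5 + M^{2} + 6 M$
$O{\left(P,C \right)} = -6$
$- \frac{3264}{d - 1433} + \frac{816}{O{\left(-6,31 \right)}} = - \frac{3264}{1427 - 1433} + \frac{816}{-6} = - \frac{3264}{1427 - 1433} + 816 \left(- \frac{1}{6}\right) = - \frac{3264}{-6} - 136 = \left(-3264\right) \left(- \frac{1}{6}\right) - 136 = 544 - 136 = 408$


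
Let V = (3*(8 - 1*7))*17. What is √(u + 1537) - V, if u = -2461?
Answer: -51 + 2*I*√231 ≈ -51.0 + 30.397*I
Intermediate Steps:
V = 51 (V = (3*(8 - 7))*17 = (3*1)*17 = 3*17 = 51)
√(u + 1537) - V = √(-2461 + 1537) - 1*51 = √(-924) - 51 = 2*I*√231 - 51 = -51 + 2*I*√231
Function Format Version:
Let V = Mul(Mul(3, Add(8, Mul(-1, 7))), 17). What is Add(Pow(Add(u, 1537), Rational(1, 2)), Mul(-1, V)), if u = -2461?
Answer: Add(-51, Mul(2, I, Pow(231, Rational(1, 2)))) ≈ Add(-51.000, Mul(30.397, I))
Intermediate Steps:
V = 51 (V = Mul(Mul(3, Add(8, -7)), 17) = Mul(Mul(3, 1), 17) = Mul(3, 17) = 51)
Add(Pow(Add(u, 1537), Rational(1, 2)), Mul(-1, V)) = Add(Pow(Add(-2461, 1537), Rational(1, 2)), Mul(-1, 51)) = Add(Pow(-924, Rational(1, 2)), -51) = Add(Mul(2, I, Pow(231, Rational(1, 2))), -51) = Add(-51, Mul(2, I, Pow(231, Rational(1, 2))))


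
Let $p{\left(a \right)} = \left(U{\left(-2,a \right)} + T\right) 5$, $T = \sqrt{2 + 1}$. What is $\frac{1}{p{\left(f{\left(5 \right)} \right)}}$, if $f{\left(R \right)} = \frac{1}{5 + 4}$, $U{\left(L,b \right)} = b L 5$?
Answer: $\frac{18}{143} + \frac{81 \sqrt{3}}{715} \approx 0.32209$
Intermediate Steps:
$U{\left(L,b \right)} = 5 L b$ ($U{\left(L,b \right)} = L b 5 = 5 L b$)
$f{\left(R \right)} = \frac{1}{9}$
$T = \sqrt{3} \approx 1.732$
$p{\left(a \right)} = - 50 a + 5 \sqrt{3}$ ($p{\left(a \right)} = \left(5 \left(-2\right) a + \sqrt{3}\right) 5 = \left(- 10 a + \sqrt{3}\right) 5 = \left(\sqrt{3} - 10 a\right) 5 = - 50 a + 5 \sqrt{3}$)
$\frac{1}{p{\left(f{\left(5 \right)} \right)}} = \frac{1}{\left(-50\right) \frac{1}{9} + 5 \sqrt{3}} = \frac{1}{- \frac{50}{9} + 5 \sqrt{3}}$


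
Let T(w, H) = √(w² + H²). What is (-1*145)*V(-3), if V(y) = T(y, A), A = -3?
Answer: -435*√2 ≈ -615.18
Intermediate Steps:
T(w, H) = √(H² + w²)
V(y) = √(9 + y²) (V(y) = √((-3)² + y²) = √(9 + y²))
(-1*145)*V(-3) = (-1*145)*√(9 + (-3)²) = -145*√(9 + 9) = -435*√2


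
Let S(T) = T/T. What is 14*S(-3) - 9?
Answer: 5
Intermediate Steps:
S(T) = 1
14*S(-3) - 9 = 14*1 - 9 = 14 - 9 = 5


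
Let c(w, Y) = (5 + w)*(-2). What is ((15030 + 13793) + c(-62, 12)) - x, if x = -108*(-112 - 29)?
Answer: 13709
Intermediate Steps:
c(w, Y) = -10 - 2*w
x = 15228 (x = -108*(-141) = 15228)
((15030 + 13793) + c(-62, 12)) - x = ((15030 + 13793) + (-10 - 2*(-62))) - 1*15228 = (28823 + (-10 + 124)) - 15228 = (28823 + 114) - 15228 = 28937 - 15228 = 13709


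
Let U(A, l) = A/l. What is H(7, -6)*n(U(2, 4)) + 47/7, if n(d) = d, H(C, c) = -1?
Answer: 87/14 ≈ 6.2143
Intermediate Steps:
H(7, -6)*n(U(2, 4)) + 47/7 = -2/4 + 47/7 = -2/4 + 47*(⅐) = -1*½ + 47/7 = -½ + 47/7 = 87/14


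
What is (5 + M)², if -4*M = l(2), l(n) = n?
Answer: 81/4 ≈ 20.250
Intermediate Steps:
M = -½ (M = -¼*2 = -½ ≈ -0.50000)
(5 + M)² = (5 - ½)² = (9/2)² = 81/4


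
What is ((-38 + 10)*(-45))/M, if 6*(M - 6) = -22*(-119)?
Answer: 3780/1327 ≈ 2.8485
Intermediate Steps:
M = 1327/3 (M = 6 + (-22*(-119))/6 = 6 + (⅙)*2618 = 6 + 1309/3 = 1327/3 ≈ 442.33)
((-38 + 10)*(-45))/M = ((-38 + 10)*(-45))/(1327/3) = -28*(-45)*(3/1327) = 1260*(3/1327) = 3780/1327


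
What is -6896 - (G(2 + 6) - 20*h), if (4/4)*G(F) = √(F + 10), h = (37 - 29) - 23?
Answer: -7196 - 3*√2 ≈ -7200.2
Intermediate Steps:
h = -15 (h = 8 - 23 = -15)
G(F) = √(10 + F) (G(F) = √(F + 10) = √(10 + F))
-6896 - (G(2 + 6) - 20*h) = -6896 - (√(10 + (2 + 6)) - 20*(-15)) = -6896 - (√(10 + 8) + 300) = -6896 - (√18 + 300) = -6896 - (3*√2 + 300) = -6896 - (300 + 3*√2) = -6896 + (-300 - 3*√2) = -7196 - 3*√2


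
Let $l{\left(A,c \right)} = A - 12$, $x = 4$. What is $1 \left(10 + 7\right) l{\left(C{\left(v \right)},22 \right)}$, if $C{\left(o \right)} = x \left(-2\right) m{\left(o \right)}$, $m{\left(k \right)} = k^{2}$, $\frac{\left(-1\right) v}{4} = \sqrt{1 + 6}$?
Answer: $-15436$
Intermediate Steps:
$v = - 4 \sqrt{7}$ ($v = - 4 \sqrt{1 + 6} = - 4 \sqrt{7} \approx -10.583$)
$C{\left(o \right)} = - 8 o^{2}$ ($C{\left(o \right)} = 4 \left(-2\right) o^{2} = - 8 o^{2}$)
$l{\left(A,c \right)} = -12 + A$
$1 \left(10 + 7\right) l{\left(C{\left(v \right)},22 \right)} = 1 \left(10 + 7\right) \left(-12 - 8 \left(- 4 \sqrt{7}\right)^{2}\right) = 1 \cdot 17 \left(-12 - 896\right) = 17 \left(-12 - 896\right) = 17 \left(-908\right) = -15436$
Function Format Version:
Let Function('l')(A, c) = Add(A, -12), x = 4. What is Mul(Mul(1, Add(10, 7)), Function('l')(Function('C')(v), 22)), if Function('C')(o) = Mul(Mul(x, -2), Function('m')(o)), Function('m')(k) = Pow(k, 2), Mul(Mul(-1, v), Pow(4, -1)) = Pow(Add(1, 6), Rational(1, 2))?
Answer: -15436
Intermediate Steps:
v = Mul(-4, Pow(7, Rational(1, 2))) (v = Mul(-4, Pow(Add(1, 6), Rational(1, 2))) = Mul(-4, Pow(7, Rational(1, 2))) ≈ -10.583)
Function('C')(o) = Mul(-8, Pow(o, 2)) (Function('C')(o) = Mul(Mul(4, -2), Pow(o, 2)) = Mul(-8, Pow(o, 2)))
Function('l')(A, c) = Add(-12, A)
Mul(Mul(1, Add(10, 7)), Function('l')(Function('C')(v), 22)) = Mul(Mul(1, Add(10, 7)), Add(-12, Mul(-8, Pow(Mul(-4, Pow(7, Rational(1, 2))), 2)))) = Mul(Mul(1, 17), Add(-12, Mul(-8, 112))) = Mul(17, Add(-12, -896)) = Mul(17, -908) = -15436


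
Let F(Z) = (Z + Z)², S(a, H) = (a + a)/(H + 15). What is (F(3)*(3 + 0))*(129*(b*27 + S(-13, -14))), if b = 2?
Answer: 390096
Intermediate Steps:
S(a, H) = 2*a/(15 + H) (S(a, H) = (2*a)/(15 + H) = 2*a/(15 + H))
F(Z) = 4*Z² (F(Z) = (2*Z)² = 4*Z²)
(F(3)*(3 + 0))*(129*(b*27 + S(-13, -14))) = ((4*3²)*(3 + 0))*(129*(2*27 + 2*(-13)/(15 - 14))) = ((4*9)*3)*(129*(54 + 2*(-13)/1)) = (36*3)*(129*(54 + 2*(-13)*1)) = 108*(129*(54 - 26)) = 108*(129*28) = 108*3612 = 390096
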